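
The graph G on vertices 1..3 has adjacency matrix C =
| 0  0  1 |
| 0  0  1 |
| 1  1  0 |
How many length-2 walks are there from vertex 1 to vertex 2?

1

The number of length-2 walks from vertex 1 to vertex 2 is entry (1,2) of C^2, where C is the adjacency matrix.
C^2 = [[1, 1, 0], [1, 1, 0], [0, 0, 2]]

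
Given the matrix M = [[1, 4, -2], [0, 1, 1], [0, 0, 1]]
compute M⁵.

[[1, 20, 30], [0, 1, 5], [0, 0, 1]]

M = I + N where N = [[0, 4, -2], [0, 0, 1], [0, 0, 0]] is strictly upper-triangular, so N³ = 0.
(I + N)⁵ = I + 5·N + 10·N² = [[1, 20, 30], [0, 1, 5], [0, 0, 1]].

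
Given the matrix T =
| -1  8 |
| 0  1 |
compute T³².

T² = I (check: tr T = 0 and det T = -1), so T³² = I since 32 is even.

[[1, 0], [0, 1]]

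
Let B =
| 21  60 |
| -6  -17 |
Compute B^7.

tr B = 4 and det B = 3, so the characteristic polynomial is λ² − (4)λ + (3) with roots 3 and 1.
Eigenvectors give P = [[10, -3], [-3, 1]] with P⁻¹ = [[1, 3], [3, 10]], and B = P·diag(3, 1)·P⁻¹.
Then B^7 = P·diag(2187, 1)·P⁻¹ = [[21870, -3], [-6561, 1]] · [[1, 3], [3, 10]] = [[21861, 65580], [-6558, -19673]].

[[21861, 65580], [-6558, -19673]]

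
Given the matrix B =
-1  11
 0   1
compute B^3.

B² = I (check: tr B = 0 and det B = -1), so B^3 = B since 3 is odd.

[[-1, 11], [0, 1]]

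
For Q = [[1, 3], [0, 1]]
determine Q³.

Q = I + N where N = [[0, 3], [0, 0]] is strictly upper-triangular, so N² = 0.
(I + N)³ = I + 3·N = [[1, 9], [0, 1]].

[[1, 9], [0, 1]]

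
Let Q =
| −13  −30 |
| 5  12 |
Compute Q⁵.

tr Q = −1 and det Q = −6, so the characteristic polynomial is λ² − (−1)λ + (−6) with roots 2 and −3.
Eigenvectors give P = [[−2, −3], [1, 1]] with P⁻¹ = [[1, 3], [−1, −2]], and Q = P·diag(2, −3)·P⁻¹.
Then Q⁵ = P·diag(32, −243)·P⁻¹ = [[−64, 729], [32, −243]] · [[1, 3], [−1, −2]] = [[−793, −1650], [275, 582]].

[[−793, −1650], [275, 582]]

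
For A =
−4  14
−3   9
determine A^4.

tr A = 5 and det A = 6, so the characteristic polynomial is λ² − (5)λ + (6) with roots 3 and 2.
Eigenvectors give P = [[−2, −7], [−1, −3]] with P⁻¹ = [[3, −7], [−1, 2]], and A = P·diag(3, 2)·P⁻¹.
Then A^4 = P·diag(81, 16)·P⁻¹ = [[−162, −112], [−81, −48]] · [[3, −7], [−1, 2]] = [[−374, 910], [−195, 471]].

[[−374, 910], [−195, 471]]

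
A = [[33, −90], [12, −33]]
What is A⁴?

tr A = 0 and det A = −9, so the characteristic polynomial is λ² − (0)λ + (−9) with roots 3 and −3.
Eigenvectors give P = [[−3, −5], [−1, −2]] with P⁻¹ = [[−2, 5], [1, −3]], and A = P·diag(3, −3)·P⁻¹.
Then A⁴ = P·diag(81, 81)·P⁻¹ = [[−243, −405], [−81, −162]] · [[−2, 5], [1, −3]] = [[81, 0], [0, 81]].

[[81, 0], [0, 81]]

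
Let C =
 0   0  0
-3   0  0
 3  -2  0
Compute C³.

C is strictly triangular, hence nilpotent: C³ = 0, so C³ = 0.

[[0, 0, 0], [0, 0, 0], [0, 0, 0]]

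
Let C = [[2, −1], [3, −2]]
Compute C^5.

[[2, −1], [3, −2]]

C² = I (check: tr C = 0 and det C = −1), so C^5 = C since 5 is odd.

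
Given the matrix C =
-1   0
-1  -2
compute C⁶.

tr C = -3 and det C = 2, so the characteristic polynomial is λ² − (-3)λ + (2) with roots -2 and -1.
Eigenvectors give P = [[0, -1], [-1, 1]] with P⁻¹ = [[-1, -1], [-1, 0]], and C = P·diag(-2, -1)·P⁻¹.
Then C⁶ = P·diag(64, 1)·P⁻¹ = [[0, -1], [-64, 1]] · [[-1, -1], [-1, 0]] = [[1, 0], [63, 64]].

[[1, 0], [63, 64]]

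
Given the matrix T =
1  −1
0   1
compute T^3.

T^2 = [[1, −2], [0, 1]]
T^3 = [[1, −3], [0, 1]]

[[1, −3], [0, 1]]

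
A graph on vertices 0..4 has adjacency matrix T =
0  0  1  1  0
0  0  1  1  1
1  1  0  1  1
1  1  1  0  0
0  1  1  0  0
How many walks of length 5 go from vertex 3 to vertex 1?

The number of length-5 walks from vertex 3 to vertex 1 is entry (3,1) of T^5, where T is the adjacency matrix.
T^2 = [[2, 2, 1, 1, 1], [2, 3, 2, 1, 1], [1, 2, 4, 2, 1], [1, 1, 2, 3, 2], [1, 1, 1, 2, 2]]
T^3 = [[2, 3, 6, 5, 3], [3, 4, 7, 7, 5], [6, 7, 6, 7, 6], [5, 7, 7, 4, 3], [3, 5, 6, 3, 2]]
T^4 = [[11, 14, 13, 11, 9], [14, 19, 19, 14, 11], [13, 19, 26, 19, 13], [11, 14, 19, 19, 14], [9, 11, 13, 14, 11]]
T^5 = [[24, 33, 45, 38, 27], [33, 44, 58, 52, 38], [45, 58, 64, 58, 45], [38, 52, 58, 44, 33], [27, 38, 45, 33, 24]]

52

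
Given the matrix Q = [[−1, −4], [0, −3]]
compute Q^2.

[[1, 16], [0, 9]]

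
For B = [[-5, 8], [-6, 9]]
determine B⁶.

[[-2183, 2912], [-2184, 2913]]

tr B = 4 and det B = 3, so the characteristic polynomial is λ² − (4)λ + (3) with roots 1 and 3.
Eigenvectors give P = [[4, 1], [3, 1]] with P⁻¹ = [[1, -1], [-3, 4]], and B = P·diag(1, 3)·P⁻¹.
Then B⁶ = P·diag(1, 729)·P⁻¹ = [[4, 729], [3, 729]] · [[1, -1], [-3, 4]] = [[-2183, 2912], [-2184, 2913]].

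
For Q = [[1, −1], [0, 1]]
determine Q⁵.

Q = I + N where N = [[0, −1], [0, 0]] is strictly upper-triangular, so N² = 0.
(I + N)⁵ = I + 5·N = [[1, −5], [0, 1]].

[[1, −5], [0, 1]]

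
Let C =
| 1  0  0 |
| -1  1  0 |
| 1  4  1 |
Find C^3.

[[1, 0, 0], [-3, 1, 0], [-9, 12, 1]]

C = I + N where N = [[0, 0, 0], [-1, 0, 0], [1, 4, 0]] is strictly lower-triangular, so N^3 = 0.
(I + N)^3 = I + 3·N + 3·N^2 = [[1, 0, 0], [-3, 1, 0], [-9, 12, 1]].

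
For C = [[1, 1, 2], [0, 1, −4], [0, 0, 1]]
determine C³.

C = I + N where N = [[0, 1, 2], [0, 0, −4], [0, 0, 0]] is strictly upper-triangular, so N³ = 0.
(I + N)³ = I + 3·N + 3·N² = [[1, 3, −6], [0, 1, −12], [0, 0, 1]].

[[1, 3, −6], [0, 1, −12], [0, 0, 1]]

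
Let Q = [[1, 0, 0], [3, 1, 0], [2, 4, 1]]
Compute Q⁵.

[[1, 0, 0], [15, 1, 0], [130, 20, 1]]

Q = I + N where N = [[0, 0, 0], [3, 0, 0], [2, 4, 0]] is strictly lower-triangular, so N³ = 0.
(I + N)⁵ = I + 5·N + 10·N² = [[1, 0, 0], [15, 1, 0], [130, 20, 1]].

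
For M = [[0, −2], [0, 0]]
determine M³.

M is strictly triangular, hence nilpotent: M² = 0, so M³ = 0.

[[0, 0], [0, 0]]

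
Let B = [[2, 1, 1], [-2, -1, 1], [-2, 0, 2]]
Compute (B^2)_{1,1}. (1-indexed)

0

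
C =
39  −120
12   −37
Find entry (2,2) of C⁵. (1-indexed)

tr C = 2 and det C = −3, so the characteristic polynomial is λ² − (2)λ + (−3) with roots 3 and −1.
Eigenvectors give P = [[10, 3], [3, 1]] with P⁻¹ = [[1, −3], [−3, 10]], and C = P·diag(3, −1)·P⁻¹.
Then C⁵ = P·diag(243, −1)·P⁻¹ = [[2430, −3], [729, −1]] · [[1, −3], [−3, 10]] = [[2439, −7320], [732, −2197]].

−2197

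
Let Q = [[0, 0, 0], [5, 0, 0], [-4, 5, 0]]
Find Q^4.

Q is strictly triangular, hence nilpotent: Q^3 = 0, so Q^4 = 0.

[[0, 0, 0], [0, 0, 0], [0, 0, 0]]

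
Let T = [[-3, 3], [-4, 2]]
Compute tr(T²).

-11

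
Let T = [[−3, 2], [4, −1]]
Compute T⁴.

[[417, −208], [−416, 209]]

T² = [[17, −8], [−16, 9]]
T³ = [[−83, 42], [84, −41]]
T⁴ = [[417, −208], [−416, 209]]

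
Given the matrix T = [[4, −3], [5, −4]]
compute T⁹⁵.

T² = I (check: tr T = 0 and det T = −1), so T⁹⁵ = T since 95 is odd.

[[4, −3], [5, −4]]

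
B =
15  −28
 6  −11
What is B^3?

[[183, −364], [78, −155]]

tr B = 4 and det B = 3, so the characteristic polynomial is λ² − (4)λ + (3) with roots 1 and 3.
Eigenvectors give P = [[−2, −7], [−1, −3]] with P⁻¹ = [[3, −7], [−1, 2]], and B = P·diag(1, 3)·P⁻¹.
Then B^3 = P·diag(1, 27)·P⁻¹ = [[−2, −189], [−1, −81]] · [[3, −7], [−1, 2]] = [[183, −364], [78, −155]].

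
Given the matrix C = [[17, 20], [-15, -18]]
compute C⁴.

[[-179, -260], [195, 276]]

tr C = -1 and det C = -6, so the characteristic polynomial is λ² − (-1)λ + (-6) with roots -3 and 2.
Eigenvectors give P = [[1, -4], [-1, 3]] with P⁻¹ = [[-3, -4], [-1, -1]], and C = P·diag(-3, 2)·P⁻¹.
Then C⁴ = P·diag(81, 16)·P⁻¹ = [[81, -64], [-81, 48]] · [[-3, -4], [-1, -1]] = [[-179, -260], [195, 276]].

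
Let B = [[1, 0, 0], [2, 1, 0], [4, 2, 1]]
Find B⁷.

B = I + N where N = [[0, 0, 0], [2, 0, 0], [4, 2, 0]] is strictly lower-triangular, so N³ = 0.
(I + N)⁷ = I + 7·N + 21·N² = [[1, 0, 0], [14, 1, 0], [112, 14, 1]].

[[1, 0, 0], [14, 1, 0], [112, 14, 1]]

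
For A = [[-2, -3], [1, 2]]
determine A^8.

[[1, 0], [0, 1]]

A² = I (check: tr A = 0 and det A = -1), so A^8 = I since 8 is even.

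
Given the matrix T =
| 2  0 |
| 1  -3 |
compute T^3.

T^2 = [[4, 0], [-1, 9]]
T^3 = [[8, 0], [7, -27]]

[[8, 0], [7, -27]]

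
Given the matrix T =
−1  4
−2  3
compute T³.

T² = [[−7, 8], [−4, 1]]
T³ = [[−9, −4], [2, −13]]

[[−9, −4], [2, −13]]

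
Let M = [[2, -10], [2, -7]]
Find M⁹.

tr M = -5 and det M = 6, so the characteristic polynomial is λ² − (-5)λ + (6) with roots -2 and -3.
Eigenvectors give P = [[-5, -2], [-2, -1]] with P⁻¹ = [[-1, 2], [2, -5]], and M = P·diag(-2, -3)·P⁻¹.
Then M⁹ = P·diag(-512, -19683)·P⁻¹ = [[2560, 39366], [1024, 19683]] · [[-1, 2], [2, -5]] = [[76172, -191710], [38342, -96367]].

[[76172, -191710], [38342, -96367]]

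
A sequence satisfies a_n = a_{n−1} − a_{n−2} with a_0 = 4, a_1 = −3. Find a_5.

7

With companion matrix A = [[1, −1], [1, 0]], [a_n, a_{n−1}]ᵀ = A·[a_{n−1}, a_{n−2}]ᵀ, so [a_5, a_4]ᵀ = A⁴·[a_1, a_0]ᵀ.
A⁴ = [[−1, 1], [−1, 0]], giving [a_5, a_4]ᵀ = [[7], [3]].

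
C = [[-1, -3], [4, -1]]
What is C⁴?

[[73, -132], [176, 73]]

C² = [[-11, 6], [-8, -11]]
C³ = [[35, 27], [-36, 35]]
C⁴ = [[73, -132], [176, 73]]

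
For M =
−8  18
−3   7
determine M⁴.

tr M = −1 and det M = −2, so the characteristic polynomial is λ² − (−1)λ + (−2) with roots −2 and 1.
Eigenvectors give P = [[3, −2], [1, −1]] with P⁻¹ = [[1, −2], [1, −3]], and M = P·diag(−2, 1)·P⁻¹.
Then M⁴ = P·diag(16, 1)·P⁻¹ = [[48, −2], [16, −1]] · [[1, −2], [1, −3]] = [[46, −90], [15, −29]].

[[46, −90], [15, −29]]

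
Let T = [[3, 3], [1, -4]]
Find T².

[[12, -3], [-1, 19]]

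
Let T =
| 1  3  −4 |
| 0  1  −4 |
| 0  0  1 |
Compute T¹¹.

T = I + N where N = [[0, 3, −4], [0, 0, −4], [0, 0, 0]] is strictly upper-triangular, so N³ = 0.
(I + N)¹¹ = I + 11·N + 55·N² = [[1, 33, −704], [0, 1, −44], [0, 0, 1]].

[[1, 33, −704], [0, 1, −44], [0, 0, 1]]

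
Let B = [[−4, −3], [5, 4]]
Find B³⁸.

[[1, 0], [0, 1]]

B² = I (check: tr B = 0 and det B = −1), so B³⁸ = I since 38 is even.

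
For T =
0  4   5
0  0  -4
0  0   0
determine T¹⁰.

[[0, 0, 0], [0, 0, 0], [0, 0, 0]]

T is strictly triangular, hence nilpotent: T³ = 0, so T¹⁰ = 0.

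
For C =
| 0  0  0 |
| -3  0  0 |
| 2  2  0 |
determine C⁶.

[[0, 0, 0], [0, 0, 0], [0, 0, 0]]

C is strictly triangular, hence nilpotent: C³ = 0, so C⁶ = 0.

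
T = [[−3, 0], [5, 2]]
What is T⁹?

tr T = −1 and det T = −6, so the characteristic polynomial is λ² − (−1)λ + (−6) with roots 2 and −3.
Eigenvectors give P = [[0, −1], [1, 1]] with P⁻¹ = [[1, 1], [−1, 0]], and T = P·diag(2, −3)·P⁻¹.
Then T⁹ = P·diag(512, −19683)·P⁻¹ = [[0, 19683], [512, −19683]] · [[1, 1], [−1, 0]] = [[−19683, 0], [20195, 512]].

[[−19683, 0], [20195, 512]]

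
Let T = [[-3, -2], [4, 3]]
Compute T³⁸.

T² = I (check: tr T = 0 and det T = -1), so T³⁸ = I since 38 is even.

[[1, 0], [0, 1]]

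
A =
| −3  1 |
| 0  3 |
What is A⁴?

[[81, 0], [0, 81]]

A² = [[9, 0], [0, 9]]
A³ = [[−27, 9], [0, 27]]
A⁴ = [[81, 0], [0, 81]]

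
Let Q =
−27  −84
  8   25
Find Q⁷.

tr Q = −2 and det Q = −3, so the characteristic polynomial is λ² − (−2)λ + (−3) with roots 1 and −3.
Eigenvectors give P = [[−3, 7], [1, −2]] with P⁻¹ = [[2, 7], [1, 3]], and Q = P·diag(1, −3)·P⁻¹.
Then Q⁷ = P·diag(1, −2187)·P⁻¹ = [[−3, −15309], [1, 4374]] · [[2, 7], [1, 3]] = [[−15315, −45948], [4376, 13129]].

[[−15315, −45948], [4376, 13129]]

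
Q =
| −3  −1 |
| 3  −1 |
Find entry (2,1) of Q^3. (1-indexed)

30

Q^2 = [[6, 4], [−12, −2]]
Q^3 = [[−6, −10], [30, 14]]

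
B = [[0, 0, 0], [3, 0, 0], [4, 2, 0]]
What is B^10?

[[0, 0, 0], [0, 0, 0], [0, 0, 0]]

B is strictly triangular, hence nilpotent: B^3 = 0, so B^10 = 0.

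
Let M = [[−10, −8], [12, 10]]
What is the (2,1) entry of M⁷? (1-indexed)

768

tr M = 0 and det M = −4, so the characteristic polynomial is λ² − (0)λ + (−4) with roots −2 and 2.
Eigenvectors give P = [[−1, −2], [1, 3]] with P⁻¹ = [[−3, −2], [1, 1]], and M = P·diag(−2, 2)·P⁻¹.
Then M⁷ = P·diag(−128, 128)·P⁻¹ = [[128, −256], [−128, 384]] · [[−3, −2], [1, 1]] = [[−640, −512], [768, 640]].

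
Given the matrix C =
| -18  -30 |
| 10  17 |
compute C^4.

tr C = -1 and det C = -6, so the characteristic polynomial is λ² − (-1)λ + (-6) with roots 2 and -3.
Eigenvectors give P = [[-3, -2], [2, 1]] with P⁻¹ = [[1, 2], [-2, -3]], and C = P·diag(2, -3)·P⁻¹.
Then C^4 = P·diag(16, 81)·P⁻¹ = [[-48, -162], [32, 81]] · [[1, 2], [-2, -3]] = [[276, 390], [-130, -179]].

[[276, 390], [-130, -179]]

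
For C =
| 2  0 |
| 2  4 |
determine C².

[[4, 0], [12, 16]]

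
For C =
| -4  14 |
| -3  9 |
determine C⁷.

[[-12226, 28826], [-6177, 14541]]

tr C = 5 and det C = 6, so the characteristic polynomial is λ² − (5)λ + (6) with roots 3 and 2.
Eigenvectors give P = [[2, 7], [1, 3]] with P⁻¹ = [[-3, 7], [1, -2]], and C = P·diag(3, 2)·P⁻¹.
Then C⁷ = P·diag(2187, 128)·P⁻¹ = [[4374, 896], [2187, 384]] · [[-3, 7], [1, -2]] = [[-12226, 28826], [-6177, 14541]].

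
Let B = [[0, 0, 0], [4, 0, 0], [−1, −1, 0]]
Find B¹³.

B is strictly triangular, hence nilpotent: B³ = 0, so B¹³ = 0.

[[0, 0, 0], [0, 0, 0], [0, 0, 0]]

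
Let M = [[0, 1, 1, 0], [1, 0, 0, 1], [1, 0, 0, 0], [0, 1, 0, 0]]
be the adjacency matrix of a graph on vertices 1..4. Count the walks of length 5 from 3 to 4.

3

The number of length-5 walks from vertex 3 to vertex 4 is entry (3,4) of M^5, where M is the adjacency matrix.
M^2 = [[2, 0, 0, 1], [0, 2, 1, 0], [0, 1, 1, 0], [1, 0, 0, 1]]
M^3 = [[0, 3, 2, 0], [3, 0, 0, 2], [2, 0, 0, 1], [0, 2, 1, 0]]
M^4 = [[5, 0, 0, 3], [0, 5, 3, 0], [0, 3, 2, 0], [3, 0, 0, 2]]
M^5 = [[0, 8, 5, 0], [8, 0, 0, 5], [5, 0, 0, 3], [0, 5, 3, 0]]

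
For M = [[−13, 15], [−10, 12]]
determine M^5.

tr M = −1 and det M = −6, so the characteristic polynomial is λ² − (−1)λ + (−6) with roots −3 and 2.
Eigenvectors give P = [[−3, −1], [−2, −1]] with P⁻¹ = [[−1, 1], [2, −3]], and M = P·diag(−3, 2)·P⁻¹.
Then M^5 = P·diag(−243, 32)·P⁻¹ = [[729, −32], [486, −32]] · [[−1, 1], [2, −3]] = [[−793, 825], [−550, 582]].

[[−793, 825], [−550, 582]]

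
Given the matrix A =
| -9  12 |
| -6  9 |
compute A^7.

tr A = 0 and det A = -9, so the characteristic polynomial is λ² − (0)λ + (-9) with roots 3 and -3.
Eigenvectors give P = [[1, -2], [1, -1]] with P⁻¹ = [[-1, 2], [-1, 1]], and A = P·diag(3, -3)·P⁻¹.
Then A^7 = P·diag(2187, -2187)·P⁻¹ = [[2187, 4374], [2187, 2187]] · [[-1, 2], [-1, 1]] = [[-6561, 8748], [-4374, 6561]].

[[-6561, 8748], [-4374, 6561]]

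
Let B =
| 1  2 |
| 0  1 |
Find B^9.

B = I + N where N = [[0, 2], [0, 0]] is strictly upper-triangular, so N^2 = 0.
(I + N)^9 = I + 9·N = [[1, 18], [0, 1]].

[[1, 18], [0, 1]]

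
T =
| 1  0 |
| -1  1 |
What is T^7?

T = I + N where N = [[0, 0], [-1, 0]] is strictly lower-triangular, so N^2 = 0.
(I + N)^7 = I + 7·N = [[1, 0], [-7, 1]].

[[1, 0], [-7, 1]]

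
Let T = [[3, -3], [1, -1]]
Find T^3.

T^2 = [[6, -6], [2, -2]]
T^3 = [[12, -12], [4, -4]]

[[12, -12], [4, -4]]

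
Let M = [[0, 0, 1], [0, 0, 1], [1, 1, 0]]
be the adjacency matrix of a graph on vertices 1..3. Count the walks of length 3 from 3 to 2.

2

The number of length-3 walks from vertex 3 to vertex 2 is entry (3,2) of M³, where M is the adjacency matrix.
M² = [[1, 1, 0], [1, 1, 0], [0, 0, 2]]
M³ = [[0, 0, 2], [0, 0, 2], [2, 2, 0]]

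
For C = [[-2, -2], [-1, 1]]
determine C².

[[6, 2], [1, 3]]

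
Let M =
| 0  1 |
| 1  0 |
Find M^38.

M² = I (check: tr M = 0 and det M = −1), so M^38 = I since 38 is even.

[[1, 0], [0, 1]]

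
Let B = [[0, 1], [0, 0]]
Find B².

B is strictly triangular, hence nilpotent: B² = 0, so B² = 0.

[[0, 0], [0, 0]]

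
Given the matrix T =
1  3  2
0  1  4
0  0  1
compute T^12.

T = I + N where N = [[0, 3, 2], [0, 0, 4], [0, 0, 0]] is strictly upper-triangular, so N^3 = 0.
(I + N)^12 = I + 12·N + 66·N^2 = [[1, 36, 816], [0, 1, 48], [0, 0, 1]].

[[1, 36, 816], [0, 1, 48], [0, 0, 1]]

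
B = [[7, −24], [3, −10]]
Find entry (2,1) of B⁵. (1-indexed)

93

tr B = −3 and det B = 2, so the characteristic polynomial is λ² − (−3)λ + (2) with roots −2 and −1.
Eigenvectors give P = [[8, −3], [3, −1]] with P⁻¹ = [[−1, 3], [−3, 8]], and B = P·diag(−2, −1)·P⁻¹.
Then B⁵ = P·diag(−32, −1)·P⁻¹ = [[−256, 3], [−96, 1]] · [[−1, 3], [−3, 8]] = [[247, −744], [93, −280]].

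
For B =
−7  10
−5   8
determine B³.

[[−43, 70], [−35, 62]]

tr B = 1 and det B = −6, so the characteristic polynomial is λ² − (1)λ + (−6) with roots −2 and 3.
Eigenvectors give P = [[2, −1], [1, −1]] with P⁻¹ = [[1, −1], [1, −2]], and B = P·diag(−2, 3)·P⁻¹.
Then B³ = P·diag(−8, 27)·P⁻¹ = [[−16, −27], [−8, −27]] · [[1, −1], [1, −2]] = [[−43, 70], [−35, 62]].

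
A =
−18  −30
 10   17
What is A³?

tr A = −1 and det A = −6, so the characteristic polynomial is λ² − (−1)λ + (−6) with roots 2 and −3.
Eigenvectors give P = [[3, −2], [−2, 1]] with P⁻¹ = [[−1, −2], [−2, −3]], and A = P·diag(2, −3)·P⁻¹.
Then A³ = P·diag(8, −27)·P⁻¹ = [[24, 54], [−16, −27]] · [[−1, −2], [−2, −3]] = [[−132, −210], [70, 113]].

[[−132, −210], [70, 113]]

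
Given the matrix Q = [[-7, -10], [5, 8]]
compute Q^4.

tr Q = 1 and det Q = -6, so the characteristic polynomial is λ² − (1)λ + (-6) with roots -2 and 3.
Eigenvectors give P = [[2, -1], [-1, 1]] with P⁻¹ = [[1, 1], [1, 2]], and Q = P·diag(-2, 3)·P⁻¹.
Then Q^4 = P·diag(16, 81)·P⁻¹ = [[32, -81], [-16, 81]] · [[1, 1], [1, 2]] = [[-49, -130], [65, 146]].

[[-49, -130], [65, 146]]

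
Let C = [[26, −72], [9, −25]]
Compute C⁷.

[[1160, −3096], [387, −1033]]

tr C = 1 and det C = −2, so the characteristic polynomial is λ² − (1)λ + (−2) with roots 2 and −1.
Eigenvectors give P = [[3, −8], [1, −3]] with P⁻¹ = [[3, −8], [1, −3]], and C = P·diag(2, −1)·P⁻¹.
Then C⁷ = P·diag(128, −1)·P⁻¹ = [[384, 8], [128, 3]] · [[3, −8], [1, −3]] = [[1160, −3096], [387, −1033]].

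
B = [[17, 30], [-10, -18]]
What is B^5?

tr B = -1 and det B = -6, so the characteristic polynomial is λ² − (-1)λ + (-6) with roots 2 and -3.
Eigenvectors give P = [[2, 3], [-1, -2]] with P⁻¹ = [[2, 3], [-1, -2]], and B = P·diag(2, -3)·P⁻¹.
Then B^5 = P·diag(32, -243)·P⁻¹ = [[64, -729], [-32, 486]] · [[2, 3], [-1, -2]] = [[857, 1650], [-550, -1068]].

[[857, 1650], [-550, -1068]]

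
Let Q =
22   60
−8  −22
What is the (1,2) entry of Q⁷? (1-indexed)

3840

tr Q = 0 and det Q = −4, so the characteristic polynomial is λ² − (0)λ + (−4) with roots 2 and −2.
Eigenvectors give P = [[3, −5], [−1, 2]] with P⁻¹ = [[2, 5], [1, 3]], and Q = P·diag(2, −2)·P⁻¹.
Then Q⁷ = P·diag(128, −128)·P⁻¹ = [[384, 640], [−128, −256]] · [[2, 5], [1, 3]] = [[1408, 3840], [−512, −1408]].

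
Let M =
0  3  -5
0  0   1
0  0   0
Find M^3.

[[0, 0, 0], [0, 0, 0], [0, 0, 0]]

M is strictly triangular, hence nilpotent: M^3 = 0, so M^3 = 0.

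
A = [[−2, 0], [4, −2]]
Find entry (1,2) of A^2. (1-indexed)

0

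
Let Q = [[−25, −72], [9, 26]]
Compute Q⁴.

tr Q = 1 and det Q = −2, so the characteristic polynomial is λ² − (1)λ + (−2) with roots 2 and −1.
Eigenvectors give P = [[8, −3], [−3, 1]] with P⁻¹ = [[−1, −3], [−3, −8]], and Q = P·diag(2, −1)·P⁻¹.
Then Q⁴ = P·diag(16, 1)·P⁻¹ = [[128, −3], [−48, 1]] · [[−1, −3], [−3, −8]] = [[−119, −360], [45, 136]].

[[−119, −360], [45, 136]]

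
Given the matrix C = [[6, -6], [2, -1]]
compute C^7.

tr C = 5 and det C = 6, so the characteristic polynomial is λ² − (5)λ + (6) with roots 2 and 3.
Eigenvectors give P = [[3, -2], [2, -1]] with P⁻¹ = [[-1, 2], [-2, 3]], and C = P·diag(2, 3)·P⁻¹.
Then C^7 = P·diag(128, 2187)·P⁻¹ = [[384, -4374], [256, -2187]] · [[-1, 2], [-2, 3]] = [[8364, -12354], [4118, -6049]].

[[8364, -12354], [4118, -6049]]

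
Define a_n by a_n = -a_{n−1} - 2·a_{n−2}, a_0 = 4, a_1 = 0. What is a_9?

With companion matrix Q = [[-1, -2], [1, 0]], [a_n, a_{n−1}]ᵀ = Q·[a_{n−1}, a_{n−2}]ᵀ, so [a_9, a_8]ᵀ = Q⁸·[a_1, a_0]ᵀ.
Q⁸ = [[-17, -6], [3, -14]], giving [a_9, a_8]ᵀ = [[-24], [-56]].

-24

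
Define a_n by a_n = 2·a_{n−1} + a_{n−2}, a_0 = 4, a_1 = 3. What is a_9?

4587

With companion matrix M = [[2, 1], [1, 0]], [a_n, a_{n−1}]ᵀ = M·[a_{n−1}, a_{n−2}]ᵀ, so [a_9, a_8]ᵀ = M⁸·[a_1, a_0]ᵀ.
M⁸ = [[985, 408], [408, 169]], giving [a_9, a_8]ᵀ = [[4587], [1900]].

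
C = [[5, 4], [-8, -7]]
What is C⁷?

[[2189, 2188], [-4376, -4375]]

tr C = -2 and det C = -3, so the characteristic polynomial is λ² − (-2)λ + (-3) with roots -3 and 1.
Eigenvectors give P = [[-1, -1], [2, 1]] with P⁻¹ = [[1, 1], [-2, -1]], and C = P·diag(-3, 1)·P⁻¹.
Then C⁷ = P·diag(-2187, 1)·P⁻¹ = [[2187, -1], [-4374, 1]] · [[1, 1], [-2, -1]] = [[2189, 2188], [-4376, -4375]].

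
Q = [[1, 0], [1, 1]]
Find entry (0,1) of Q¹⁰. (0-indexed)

0

Q = I + N where N = [[0, 0], [1, 0]] is strictly lower-triangular, so N² = 0.
(I + N)¹⁰ = I + 10·N = [[1, 0], [10, 1]].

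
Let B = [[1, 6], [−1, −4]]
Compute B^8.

[[−509, −1530], [255, 766]]

tr B = −3 and det B = 2, so the characteristic polynomial is λ² − (−3)λ + (2) with roots −2 and −1.
Eigenvectors give P = [[−2, −3], [1, 1]] with P⁻¹ = [[1, 3], [−1, −2]], and B = P·diag(−2, −1)·P⁻¹.
Then B^8 = P·diag(256, 1)·P⁻¹ = [[−512, −3], [256, 1]] · [[1, 3], [−1, −2]] = [[−509, −1530], [255, 766]].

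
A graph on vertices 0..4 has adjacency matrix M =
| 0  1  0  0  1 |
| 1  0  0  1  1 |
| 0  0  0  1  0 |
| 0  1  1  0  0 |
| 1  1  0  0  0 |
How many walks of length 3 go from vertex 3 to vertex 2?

The number of length-3 walks from vertex 3 to vertex 2 is entry (3,2) of M³, where M is the adjacency matrix.
M² = [[2, 1, 0, 1, 1], [1, 3, 1, 0, 1], [0, 1, 1, 0, 0], [1, 0, 0, 2, 1], [1, 1, 0, 1, 2]]
M³ = [[2, 4, 1, 1, 3], [4, 2, 0, 4, 4], [1, 0, 0, 2, 1], [1, 4, 2, 0, 1], [3, 4, 1, 1, 2]]

2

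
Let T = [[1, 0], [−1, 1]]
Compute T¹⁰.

[[1, 0], [−10, 1]]

T = I + N where N = [[0, 0], [−1, 0]] is strictly lower-triangular, so N² = 0.
(I + N)¹⁰ = I + 10·N = [[1, 0], [−10, 1]].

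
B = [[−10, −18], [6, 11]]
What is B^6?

tr B = 1 and det B = −2, so the characteristic polynomial is λ² − (1)λ + (−2) with roots 2 and −1.
Eigenvectors give P = [[−3, −2], [2, 1]] with P⁻¹ = [[1, 2], [−2, −3]], and B = P·diag(2, −1)·P⁻¹.
Then B^6 = P·diag(64, 1)·P⁻¹ = [[−192, −2], [128, 1]] · [[1, 2], [−2, −3]] = [[−188, −378], [126, 253]].

[[−188, −378], [126, 253]]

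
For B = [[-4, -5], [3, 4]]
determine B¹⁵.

B² = I (check: tr B = 0 and det B = -1), so B¹⁵ = B since 15 is odd.

[[-4, -5], [3, 4]]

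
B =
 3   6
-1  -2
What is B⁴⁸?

[[3, 6], [-1, -2]]

B² = B (a projection; rank 1, trace 1), so B⁴⁸ = B.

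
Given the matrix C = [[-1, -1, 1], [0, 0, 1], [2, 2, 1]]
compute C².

[[3, 3, -1], [2, 2, 1], [0, 0, 5]]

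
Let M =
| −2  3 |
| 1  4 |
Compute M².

[[7, 6], [2, 19]]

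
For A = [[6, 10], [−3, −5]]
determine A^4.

A² = A (a projection; rank 1, trace 1), so A^4 = A.

[[6, 10], [−3, −5]]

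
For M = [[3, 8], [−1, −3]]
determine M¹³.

M² = I (check: tr M = 0 and det M = −1), so M¹³ = M since 13 is odd.

[[3, 8], [−1, −3]]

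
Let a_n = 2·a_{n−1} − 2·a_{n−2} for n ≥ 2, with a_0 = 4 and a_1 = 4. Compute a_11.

−128

With companion matrix B = [[2, −2], [1, 0]], [a_n, a_{n−1}]ᵀ = B·[a_{n−1}, a_{n−2}]ᵀ, so [a_11, a_10]ᵀ = B^10·[a_1, a_0]ᵀ.
B^10 = [[32, −64], [32, −32]], giving [a_11, a_10]ᵀ = [[−128], [0]].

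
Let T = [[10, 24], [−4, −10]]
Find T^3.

[[40, 96], [−16, −40]]

tr T = 0 and det T = −4, so the characteristic polynomial is λ² − (0)λ + (−4) with roots 2 and −2.
Eigenvectors give P = [[−3, −2], [1, 1]] with P⁻¹ = [[−1, −2], [1, 3]], and T = P·diag(2, −2)·P⁻¹.
Then T^3 = P·diag(8, −8)·P⁻¹ = [[−24, 16], [8, −8]] · [[−1, −2], [1, 3]] = [[40, 96], [−16, −40]].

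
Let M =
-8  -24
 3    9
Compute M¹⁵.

[[-8, -24], [3, 9]]

M² = M (a projection; rank 1, trace 1), so M¹⁵ = M.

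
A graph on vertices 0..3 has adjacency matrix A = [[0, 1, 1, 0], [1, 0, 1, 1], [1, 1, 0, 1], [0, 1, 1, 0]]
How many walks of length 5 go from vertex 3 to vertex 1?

29

The number of length-5 walks from vertex 3 to vertex 1 is entry (3,1) of A⁵, where A is the adjacency matrix.
A² = [[2, 1, 1, 2], [1, 3, 2, 1], [1, 2, 3, 1], [2, 1, 1, 2]]
A³ = [[2, 5, 5, 2], [5, 4, 5, 5], [5, 5, 4, 5], [2, 5, 5, 2]]
A⁴ = [[10, 9, 9, 10], [9, 15, 14, 9], [9, 14, 15, 9], [10, 9, 9, 10]]
A⁵ = [[18, 29, 29, 18], [29, 32, 33, 29], [29, 33, 32, 29], [18, 29, 29, 18]]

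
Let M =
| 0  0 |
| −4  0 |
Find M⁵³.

[[0, 0], [0, 0]]

M is strictly triangular, hence nilpotent: M² = 0, so M⁵³ = 0.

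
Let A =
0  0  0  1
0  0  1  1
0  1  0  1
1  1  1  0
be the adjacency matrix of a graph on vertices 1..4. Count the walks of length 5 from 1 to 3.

6

The number of length-5 walks from vertex 1 to vertex 3 is entry (1,3) of A⁵, where A is the adjacency matrix.
A² = [[1, 1, 1, 0], [1, 2, 1, 1], [1, 1, 2, 1], [0, 1, 1, 3]]
A³ = [[0, 1, 1, 3], [1, 2, 3, 4], [1, 3, 2, 4], [3, 4, 4, 2]]
A⁴ = [[3, 4, 4, 2], [4, 7, 6, 6], [4, 6, 7, 6], [2, 6, 6, 11]]
A⁵ = [[2, 6, 6, 11], [6, 12, 13, 17], [6, 13, 12, 17], [11, 17, 17, 14]]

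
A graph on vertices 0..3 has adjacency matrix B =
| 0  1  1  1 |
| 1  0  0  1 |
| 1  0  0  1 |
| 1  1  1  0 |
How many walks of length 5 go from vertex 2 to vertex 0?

29

The number of length-5 walks from vertex 2 to vertex 0 is entry (2,0) of B^5, where B is the adjacency matrix.
B^2 = [[3, 1, 1, 2], [1, 2, 2, 1], [1, 2, 2, 1], [2, 1, 1, 3]]
B^3 = [[4, 5, 5, 5], [5, 2, 2, 5], [5, 2, 2, 5], [5, 5, 5, 4]]
B^4 = [[15, 9, 9, 14], [9, 10, 10, 9], [9, 10, 10, 9], [14, 9, 9, 15]]
B^5 = [[32, 29, 29, 33], [29, 18, 18, 29], [29, 18, 18, 29], [33, 29, 29, 32]]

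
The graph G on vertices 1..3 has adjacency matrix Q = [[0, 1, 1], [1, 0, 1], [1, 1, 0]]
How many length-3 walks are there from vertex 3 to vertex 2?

3

The number of length-3 walks from vertex 3 to vertex 2 is entry (3,2) of Q^3, where Q is the adjacency matrix.
Q^2 = [[2, 1, 1], [1, 2, 1], [1, 1, 2]]
Q^3 = [[2, 3, 3], [3, 2, 3], [3, 3, 2]]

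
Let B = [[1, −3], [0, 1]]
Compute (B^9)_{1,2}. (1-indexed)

B = I + N where N = [[0, −3], [0, 0]] is strictly upper-triangular, so N^2 = 0.
(I + N)^9 = I + 9·N = [[1, −27], [0, 1]].

−27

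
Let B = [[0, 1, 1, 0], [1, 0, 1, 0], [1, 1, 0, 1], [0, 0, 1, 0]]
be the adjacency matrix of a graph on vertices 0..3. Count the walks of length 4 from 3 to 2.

The number of length-4 walks from vertex 3 to vertex 2 is entry (3,2) of B⁴, where B is the adjacency matrix.
B² = [[2, 1, 1, 1], [1, 2, 1, 1], [1, 1, 3, 0], [1, 1, 0, 1]]
B³ = [[2, 3, 4, 1], [3, 2, 4, 1], [4, 4, 2, 3], [1, 1, 3, 0]]
B⁴ = [[7, 6, 6, 4], [6, 7, 6, 4], [6, 6, 11, 2], [4, 4, 2, 3]]

2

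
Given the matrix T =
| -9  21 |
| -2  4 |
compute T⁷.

tr T = -5 and det T = 6, so the characteristic polynomial is λ² − (-5)λ + (6) with roots -2 and -3.
Eigenvectors give P = [[-3, 7], [-1, 2]] with P⁻¹ = [[2, -7], [1, -3]], and T = P·diag(-2, -3)·P⁻¹.
Then T⁷ = P·diag(-128, -2187)·P⁻¹ = [[384, -15309], [128, -4374]] · [[2, -7], [1, -3]] = [[-14541, 43239], [-4118, 12226]].

[[-14541, 43239], [-4118, 12226]]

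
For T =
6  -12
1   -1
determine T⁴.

[[276, -780], [65, -179]]

tr T = 5 and det T = 6, so the characteristic polynomial is λ² − (5)λ + (6) with roots 3 and 2.
Eigenvectors give P = [[4, 3], [1, 1]] with P⁻¹ = [[1, -3], [-1, 4]], and T = P·diag(3, 2)·P⁻¹.
Then T⁴ = P·diag(81, 16)·P⁻¹ = [[324, 48], [81, 16]] · [[1, -3], [-1, 4]] = [[276, -780], [65, -179]].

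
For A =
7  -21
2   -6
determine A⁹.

A² = A (a projection; rank 1, trace 1), so A⁹ = A.

[[7, -21], [2, -6]]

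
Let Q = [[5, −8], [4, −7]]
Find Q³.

tr Q = −2 and det Q = −3, so the characteristic polynomial is λ² − (−2)λ + (−3) with roots −3 and 1.
Eigenvectors give P = [[−1, 2], [−1, 1]] with P⁻¹ = [[1, −2], [1, −1]], and Q = P·diag(−3, 1)·P⁻¹.
Then Q³ = P·diag(−27, 1)·P⁻¹ = [[27, 2], [27, 1]] · [[1, −2], [1, −1]] = [[29, −56], [28, −55]].

[[29, −56], [28, −55]]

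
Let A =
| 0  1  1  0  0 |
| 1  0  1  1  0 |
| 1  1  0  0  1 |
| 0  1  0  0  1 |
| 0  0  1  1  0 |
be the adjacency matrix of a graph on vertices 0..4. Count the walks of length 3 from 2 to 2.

2

The number of length-3 walks from vertex 2 to vertex 2 is entry (2,2) of A³, where A is the adjacency matrix.
A² = [[2, 1, 1, 1, 1], [1, 3, 1, 0, 2], [1, 1, 3, 2, 0], [1, 0, 2, 2, 0], [1, 2, 0, 0, 2]]
A³ = [[2, 4, 4, 2, 2], [4, 2, 6, 5, 1], [4, 6, 2, 1, 5], [2, 5, 1, 0, 4], [2, 1, 5, 4, 0]]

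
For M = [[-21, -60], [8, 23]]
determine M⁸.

tr M = 2 and det M = -3, so the characteristic polynomial is λ² − (2)λ + (-3) with roots 3 and -1.
Eigenvectors give P = [[5, -3], [-2, 1]] with P⁻¹ = [[-1, -3], [-2, -5]], and M = P·diag(3, -1)·P⁻¹.
Then M⁸ = P·diag(6561, 1)·P⁻¹ = [[32805, -3], [-13122, 1]] · [[-1, -3], [-2, -5]] = [[-32799, -98400], [13120, 39361]].

[[-32799, -98400], [13120, 39361]]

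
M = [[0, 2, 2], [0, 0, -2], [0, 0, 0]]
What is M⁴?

[[0, 0, 0], [0, 0, 0], [0, 0, 0]]

M is strictly triangular, hence nilpotent: M³ = 0, so M⁴ = 0.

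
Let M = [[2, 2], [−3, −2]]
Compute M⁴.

M² = [[−2, 0], [0, −2]]
M³ = [[−4, −4], [6, 4]]
M⁴ = [[4, 0], [0, 4]]

[[4, 0], [0, 4]]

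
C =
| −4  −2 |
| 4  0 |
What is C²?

[[8, 8], [−16, −8]]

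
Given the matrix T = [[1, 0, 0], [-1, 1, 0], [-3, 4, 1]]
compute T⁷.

[[1, 0, 0], [-7, 1, 0], [-105, 28, 1]]

T = I + N where N = [[0, 0, 0], [-1, 0, 0], [-3, 4, 0]] is strictly lower-triangular, so N³ = 0.
(I + N)⁷ = I + 7·N + 21·N² = [[1, 0, 0], [-7, 1, 0], [-105, 28, 1]].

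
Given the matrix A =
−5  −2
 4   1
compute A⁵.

[[−485, −242], [484, 241]]

tr A = −4 and det A = 3, so the characteristic polynomial is λ² − (−4)λ + (3) with roots −3 and −1.
Eigenvectors give P = [[−1, −1], [1, 2]] with P⁻¹ = [[−2, −1], [1, 1]], and A = P·diag(−3, −1)·P⁻¹.
Then A⁵ = P·diag(−243, −1)·P⁻¹ = [[243, 1], [−243, −2]] · [[−2, −1], [1, 1]] = [[−485, −242], [484, 241]].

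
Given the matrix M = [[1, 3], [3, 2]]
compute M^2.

[[10, 9], [9, 13]]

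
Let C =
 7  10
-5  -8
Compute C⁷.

[[2443, 4630], [-2315, -4502]]

tr C = -1 and det C = -6, so the characteristic polynomial is λ² − (-1)λ + (-6) with roots -3 and 2.
Eigenvectors give P = [[-1, 2], [1, -1]] with P⁻¹ = [[1, 2], [1, 1]], and C = P·diag(-3, 2)·P⁻¹.
Then C⁷ = P·diag(-2187, 128)·P⁻¹ = [[2187, 256], [-2187, -128]] · [[1, 2], [1, 1]] = [[2443, 4630], [-2315, -4502]].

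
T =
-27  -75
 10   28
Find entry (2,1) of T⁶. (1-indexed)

tr T = 1 and det T = -6, so the characteristic polynomial is λ² − (1)λ + (-6) with roots 3 and -2.
Eigenvectors give P = [[-5, -3], [2, 1]] with P⁻¹ = [[1, 3], [-2, -5]], and T = P·diag(3, -2)·P⁻¹.
Then T⁶ = P·diag(729, 64)·P⁻¹ = [[-3645, -192], [1458, 64]] · [[1, 3], [-2, -5]] = [[-3261, -9975], [1330, 4054]].

1330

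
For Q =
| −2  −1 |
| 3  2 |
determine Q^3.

[[−2, −1], [3, 2]]

Q² = I (check: tr Q = 0 and det Q = −1), so Q^3 = Q since 3 is odd.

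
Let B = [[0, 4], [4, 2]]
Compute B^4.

[[320, 288], [288, 464]]

B^2 = [[16, 8], [8, 20]]
B^3 = [[32, 80], [80, 72]]
B^4 = [[320, 288], [288, 464]]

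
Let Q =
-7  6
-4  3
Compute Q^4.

tr Q = -4 and det Q = 3, so the characteristic polynomial is λ² − (-4)λ + (3) with roots -3 and -1.
Eigenvectors give P = [[3, -1], [2, -1]] with P⁻¹ = [[1, -1], [2, -3]], and Q = P·diag(-3, -1)·P⁻¹.
Then Q^4 = P·diag(81, 1)·P⁻¹ = [[243, -1], [162, -1]] · [[1, -1], [2, -3]] = [[241, -240], [160, -159]].

[[241, -240], [160, -159]]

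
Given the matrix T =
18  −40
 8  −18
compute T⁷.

[[1152, −2560], [512, −1152]]

tr T = 0 and det T = −4, so the characteristic polynomial is λ² − (0)λ + (−4) with roots −2 and 2.
Eigenvectors give P = [[2, 5], [1, 2]] with P⁻¹ = [[−2, 5], [1, −2]], and T = P·diag(−2, 2)·P⁻¹.
Then T⁷ = P·diag(−128, 128)·P⁻¹ = [[−256, 640], [−128, 256]] · [[−2, 5], [1, −2]] = [[1152, −2560], [512, −1152]].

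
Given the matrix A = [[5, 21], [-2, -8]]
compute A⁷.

[[761, 2667], [-254, -890]]

tr A = -3 and det A = 2, so the characteristic polynomial is λ² − (-3)λ + (2) with roots -2 and -1.
Eigenvectors give P = [[3, -7], [-1, 2]] with P⁻¹ = [[-2, -7], [-1, -3]], and A = P·diag(-2, -1)·P⁻¹.
Then A⁷ = P·diag(-128, -1)·P⁻¹ = [[-384, 7], [128, -2]] · [[-2, -7], [-1, -3]] = [[761, 2667], [-254, -890]].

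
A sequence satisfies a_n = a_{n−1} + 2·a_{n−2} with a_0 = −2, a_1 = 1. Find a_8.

−87

With companion matrix M = [[1, 2], [1, 0]], [a_n, a_{n−1}]ᵀ = M·[a_{n−1}, a_{n−2}]ᵀ, so [a_8, a_7]ᵀ = M⁷·[a_1, a_0]ᵀ.
M⁷ = [[85, 86], [43, 42]], giving [a_8, a_7]ᵀ = [[−87], [−41]].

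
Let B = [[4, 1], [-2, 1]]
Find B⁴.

[[146, 65], [-130, -49]]

tr B = 5 and det B = 6, so the characteristic polynomial is λ² − (5)λ + (6) with roots 2 and 3.
Eigenvectors give P = [[-1, -1], [2, 1]] with P⁻¹ = [[1, 1], [-2, -1]], and B = P·diag(2, 3)·P⁻¹.
Then B⁴ = P·diag(16, 81)·P⁻¹ = [[-16, -81], [32, 81]] · [[1, 1], [-2, -1]] = [[146, 65], [-130, -49]].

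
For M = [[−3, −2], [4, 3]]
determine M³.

[[−3, −2], [4, 3]]

M² = I (check: tr M = 0 and det M = −1), so M³ = M since 3 is odd.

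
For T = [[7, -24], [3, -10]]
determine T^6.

[[-503, 1512], [-189, 568]]

tr T = -3 and det T = 2, so the characteristic polynomial is λ² − (-3)λ + (2) with roots -1 and -2.
Eigenvectors give P = [[3, 8], [1, 3]] with P⁻¹ = [[3, -8], [-1, 3]], and T = P·diag(-1, -2)·P⁻¹.
Then T^6 = P·diag(1, 64)·P⁻¹ = [[3, 512], [1, 192]] · [[3, -8], [-1, 3]] = [[-503, 1512], [-189, 568]].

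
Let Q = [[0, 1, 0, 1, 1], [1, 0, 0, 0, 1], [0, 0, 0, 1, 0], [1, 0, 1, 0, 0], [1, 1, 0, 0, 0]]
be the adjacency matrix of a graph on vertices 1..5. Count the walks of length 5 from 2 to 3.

5

The number of length-5 walks from vertex 2 to vertex 3 is entry (2,3) of Q⁵, where Q is the adjacency matrix.
Q² = [[3, 1, 1, 0, 1], [1, 2, 0, 1, 1], [1, 0, 1, 0, 0], [0, 1, 0, 2, 1], [1, 1, 0, 1, 2]]
Q³ = [[2, 4, 0, 4, 4], [4, 2, 1, 1, 3], [0, 1, 0, 2, 1], [4, 1, 2, 0, 1], [4, 3, 1, 1, 2]]
Q⁴ = [[12, 6, 4, 2, 6], [6, 7, 1, 5, 6], [4, 1, 2, 0, 1], [2, 5, 0, 6, 5], [6, 6, 1, 5, 7]]
Q⁵ = [[14, 18, 2, 16, 18], [18, 12, 5, 7, 13], [2, 5, 0, 6, 5], [16, 7, 6, 2, 7], [18, 13, 5, 7, 12]]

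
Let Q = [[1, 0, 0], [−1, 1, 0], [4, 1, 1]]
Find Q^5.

Q = I + N where N = [[0, 0, 0], [−1, 0, 0], [4, 1, 0]] is strictly lower-triangular, so N^3 = 0.
(I + N)^5 = I + 5·N + 10·N^2 = [[1, 0, 0], [−5, 1, 0], [10, 5, 1]].

[[1, 0, 0], [−5, 1, 0], [10, 5, 1]]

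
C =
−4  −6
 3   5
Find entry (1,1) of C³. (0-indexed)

17

tr C = 1 and det C = −2, so the characteristic polynomial is λ² − (1)λ + (−2) with roots −1 and 2.
Eigenvectors give P = [[2, −1], [−1, 1]] with P⁻¹ = [[1, 1], [1, 2]], and C = P·diag(−1, 2)·P⁻¹.
Then C³ = P·diag(−1, 8)·P⁻¹ = [[−2, −8], [1, 8]] · [[1, 1], [1, 2]] = [[−10, −18], [9, 17]].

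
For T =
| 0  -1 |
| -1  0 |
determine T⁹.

[[0, -1], [-1, 0]]

T² = I (check: tr T = 0 and det T = -1), so T⁹ = T since 9 is odd.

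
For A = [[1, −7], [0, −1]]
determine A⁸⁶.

[[1, 0], [0, 1]]

A² = I (check: tr A = 0 and det A = −1), so A⁸⁶ = I since 86 is even.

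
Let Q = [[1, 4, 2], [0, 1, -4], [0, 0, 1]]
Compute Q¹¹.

[[1, 44, -858], [0, 1, -44], [0, 0, 1]]

Q = I + N where N = [[0, 4, 2], [0, 0, -4], [0, 0, 0]] is strictly upper-triangular, so N³ = 0.
(I + N)¹¹ = I + 11·N + 55·N² = [[1, 44, -858], [0, 1, -44], [0, 0, 1]].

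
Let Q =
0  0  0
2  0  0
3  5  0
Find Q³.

[[0, 0, 0], [0, 0, 0], [0, 0, 0]]

Q is strictly triangular, hence nilpotent: Q³ = 0, so Q³ = 0.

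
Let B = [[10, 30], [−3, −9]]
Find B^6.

B² = B (a projection; rank 1, trace 1), so B^6 = B.

[[10, 30], [−3, −9]]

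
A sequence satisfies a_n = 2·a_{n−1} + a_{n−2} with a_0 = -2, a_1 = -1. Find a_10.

-4348

With companion matrix C = [[2, 1], [1, 0]], [a_n, a_{n−1}]ᵀ = C·[a_{n−1}, a_{n−2}]ᵀ, so [a_10, a_9]ᵀ = C⁹·[a_1, a_0]ᵀ.
C⁹ = [[2378, 985], [985, 408]], giving [a_10, a_9]ᵀ = [[-4348], [-1801]].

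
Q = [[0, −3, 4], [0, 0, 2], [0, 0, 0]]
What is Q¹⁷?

Q is strictly triangular, hence nilpotent: Q³ = 0, so Q¹⁷ = 0.

[[0, 0, 0], [0, 0, 0], [0, 0, 0]]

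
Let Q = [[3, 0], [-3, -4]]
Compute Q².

[[9, 0], [3, 16]]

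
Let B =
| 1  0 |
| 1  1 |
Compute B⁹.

[[1, 0], [9, 1]]

B = I + N where N = [[0, 0], [1, 0]] is strictly lower-triangular, so N² = 0.
(I + N)⁹ = I + 9·N = [[1, 0], [9, 1]].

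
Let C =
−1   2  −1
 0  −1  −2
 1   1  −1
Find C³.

C² = [[0, −5, −2], [−2, −1, 4], [−2, 0, −2]]
C³ = [[−2, 3, 12], [6, 1, 0], [0, −6, 4]]

[[−2, 3, 12], [6, 1, 0], [0, −6, 4]]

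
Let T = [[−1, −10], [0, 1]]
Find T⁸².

[[1, 0], [0, 1]]

T² = I (check: tr T = 0 and det T = −1), so T⁸² = I since 82 is even.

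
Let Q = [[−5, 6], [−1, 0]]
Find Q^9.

tr Q = −5 and det Q = 6, so the characteristic polynomial is λ² − (−5)λ + (6) with roots −2 and −3.
Eigenvectors give P = [[−2, 3], [−1, 1]] with P⁻¹ = [[1, −3], [1, −2]], and Q = P·diag(−2, −3)·P⁻¹.
Then Q^9 = P·diag(−512, −19683)·P⁻¹ = [[1024, −59049], [512, −19683]] · [[1, −3], [1, −2]] = [[−58025, 115026], [−19171, 37830]].

[[−58025, 115026], [−19171, 37830]]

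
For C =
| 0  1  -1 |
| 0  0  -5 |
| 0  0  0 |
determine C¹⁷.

[[0, 0, 0], [0, 0, 0], [0, 0, 0]]

C is strictly triangular, hence nilpotent: C³ = 0, so C¹⁷ = 0.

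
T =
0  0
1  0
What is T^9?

T is strictly triangular, hence nilpotent: T^2 = 0, so T^9 = 0.

[[0, 0], [0, 0]]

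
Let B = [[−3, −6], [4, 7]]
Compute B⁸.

tr B = 4 and det B = 3, so the characteristic polynomial is λ² − (4)λ + (3) with roots 3 and 1.
Eigenvectors give P = [[1, −3], [−1, 2]] with P⁻¹ = [[−2, −3], [−1, −1]], and B = P·diag(3, 1)·P⁻¹.
Then B⁸ = P·diag(6561, 1)·P⁻¹ = [[6561, −3], [−6561, 2]] · [[−2, −3], [−1, −1]] = [[−13119, −19680], [13120, 19681]].

[[−13119, −19680], [13120, 19681]]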